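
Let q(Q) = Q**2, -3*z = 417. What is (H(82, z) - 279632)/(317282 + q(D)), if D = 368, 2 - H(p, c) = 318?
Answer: -46658/75451 ≈ -0.61839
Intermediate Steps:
z = -139 (z = -1/3*417 = -139)
H(p, c) = -316 (H(p, c) = 2 - 1*318 = 2 - 318 = -316)
(H(82, z) - 279632)/(317282 + q(D)) = (-316 - 279632)/(317282 + 368**2) = -279948/(317282 + 135424) = -279948/452706 = -279948*1/452706 = -46658/75451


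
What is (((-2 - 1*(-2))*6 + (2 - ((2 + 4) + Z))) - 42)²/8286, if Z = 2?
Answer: 384/1381 ≈ 0.27806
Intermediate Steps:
(((-2 - 1*(-2))*6 + (2 - ((2 + 4) + Z))) - 42)²/8286 = (((-2 - 1*(-2))*6 + (2 - ((2 + 4) + 2))) - 42)²/8286 = (((-2 + 2)*6 + (2 - (6 + 2))) - 42)²*(1/8286) = ((0*6 + (2 - 1*8)) - 42)²*(1/8286) = ((0 + (2 - 8)) - 42)²*(1/8286) = ((0 - 6) - 42)²*(1/8286) = (-6 - 42)²*(1/8286) = (-48)²*(1/8286) = 2304*(1/8286) = 384/1381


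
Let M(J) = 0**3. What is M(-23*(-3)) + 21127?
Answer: 21127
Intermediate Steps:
M(J) = 0
M(-23*(-3)) + 21127 = 0 + 21127 = 21127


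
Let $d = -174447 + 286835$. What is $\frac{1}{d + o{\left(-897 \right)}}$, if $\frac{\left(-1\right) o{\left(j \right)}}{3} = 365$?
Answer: $\frac{1}{111293} \approx 8.9853 \cdot 10^{-6}$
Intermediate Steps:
$d = 112388$
$o{\left(j \right)} = -1095$ ($o{\left(j \right)} = \left(-3\right) 365 = -1095$)
$\frac{1}{d + o{\left(-897 \right)}} = \frac{1}{112388 - 1095} = \frac{1}{111293}$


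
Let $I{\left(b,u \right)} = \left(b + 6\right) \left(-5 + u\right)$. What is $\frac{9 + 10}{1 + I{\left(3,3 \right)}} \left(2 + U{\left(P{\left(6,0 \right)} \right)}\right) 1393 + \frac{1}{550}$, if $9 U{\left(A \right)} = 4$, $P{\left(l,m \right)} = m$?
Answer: $- \frac{320250547}{84150} \approx -3805.7$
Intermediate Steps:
$I{\left(b,u \right)} = \left(-5 + u\right) \left(6 + b\right)$ ($I{\left(b,u \right)} = \left(6 + b\right) \left(-5 + u\right) = \left(-5 + u\right) \left(6 + b\right)$)
$U{\left(A \right)} = \frac{4}{9}$ ($U{\left(A \right)} = \frac{1}{9} \cdot 4 = \frac{4}{9}$)
$\frac{9 + 10}{1 + I{\left(3,3 \right)}} \left(2 + U{\left(P{\left(6,0 \right)} \right)}\right) 1393 + \frac{1}{550} = \frac{9 + 10}{1 + \left(-30 - 15 + 6 \cdot 3 + 3 \cdot 3\right)} \left(2 + \frac{4}{9}\right) 1393 + \frac{1}{550} = \frac{19}{1 + \left(-30 - 15 + 18 + 9\right)} \frac{22}{9} \cdot 1393 + \frac{1}{550} = \frac{19}{1 - 18} \cdot \frac{22}{9} \cdot 1393 + \frac{1}{550} = \frac{19}{-17} \cdot \frac{22}{9} \cdot 1393 + \frac{1}{550} = 19 \left(- \frac{1}{17}\right) \frac{22}{9} \cdot 1393 + \frac{1}{550} = \left(- \frac{19}{17}\right) \frac{22}{9} \cdot 1393 + \frac{1}{550} = \left(- \frac{418}{153}\right) 1393 + \frac{1}{550} = - \frac{582274}{153} + \frac{1}{550} = - \frac{320250547}{84150}$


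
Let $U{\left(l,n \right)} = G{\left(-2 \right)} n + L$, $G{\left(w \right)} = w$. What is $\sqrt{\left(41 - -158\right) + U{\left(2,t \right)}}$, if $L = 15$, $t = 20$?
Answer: $\sqrt{174} \approx 13.191$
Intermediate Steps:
$U{\left(l,n \right)} = 15 - 2 n$ ($U{\left(l,n \right)} = - 2 n + 15 = 15 - 2 n$)
$\sqrt{\left(41 - -158\right) + U{\left(2,t \right)}} = \sqrt{\left(41 - -158\right) + \left(15 - 40\right)} = \sqrt{\left(41 + 158\right) + \left(15 - 40\right)} = \sqrt{199 - 25} = \sqrt{174}$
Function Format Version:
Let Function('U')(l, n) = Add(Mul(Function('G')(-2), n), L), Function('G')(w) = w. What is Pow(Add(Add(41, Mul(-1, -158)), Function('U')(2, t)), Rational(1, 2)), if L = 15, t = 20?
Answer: Pow(174, Rational(1, 2)) ≈ 13.191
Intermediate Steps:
Function('U')(l, n) = Add(15, Mul(-2, n)) (Function('U')(l, n) = Add(Mul(-2, n), 15) = Add(15, Mul(-2, n)))
Pow(Add(Add(41, Mul(-1, -158)), Function('U')(2, t)), Rational(1, 2)) = Pow(Add(Add(41, Mul(-1, -158)), Add(15, Mul(-2, 20))), Rational(1, 2)) = Pow(Add(Add(41, 158), Add(15, -40)), Rational(1, 2)) = Pow(Add(199, -25), Rational(1, 2)) = Pow(174, Rational(1, 2))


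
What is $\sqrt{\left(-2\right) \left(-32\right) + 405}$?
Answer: $\sqrt{469} \approx 21.656$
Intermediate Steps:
$\sqrt{\left(-2\right) \left(-32\right) + 405} = \sqrt{64 + 405} = \sqrt{469}$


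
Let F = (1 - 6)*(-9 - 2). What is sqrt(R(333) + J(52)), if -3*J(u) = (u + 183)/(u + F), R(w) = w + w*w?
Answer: sqrt(11460350667)/321 ≈ 333.50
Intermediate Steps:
F = 55 (F = -5*(-11) = 55)
R(w) = w + w**2
J(u) = -(183 + u)/(3*(55 + u)) (J(u) = -(u + 183)/(3*(u + 55)) = -(183 + u)/(3*(55 + u)))
sqrt(R(333) + J(52)) = sqrt(333*(1 + 333) + (-183 - 1*52)/(3*(55 + 52))) = sqrt(333*334 + (1/3)*(-183 - 52)/107) = sqrt(111222 + (1/3)*(1/107)*(-235)) = sqrt(111222 - 235/321) = sqrt(35702027/321) = sqrt(11460350667)/321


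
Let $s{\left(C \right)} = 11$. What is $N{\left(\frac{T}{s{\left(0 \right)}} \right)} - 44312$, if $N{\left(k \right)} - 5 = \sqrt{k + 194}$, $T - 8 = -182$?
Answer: $-44307 + \frac{14 \sqrt{110}}{11} \approx -44294.0$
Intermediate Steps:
$T = -174$ ($T = 8 - 182 = -174$)
$N{\left(k \right)} = 5 + \sqrt{194 + k}$ ($N{\left(k \right)} = 5 + \sqrt{k + 194} = 5 + \sqrt{194 + k}$)
$N{\left(\frac{T}{s{\left(0 \right)}} \right)} - 44312 = \left(5 + \sqrt{194 - \frac{174}{11}}\right) - 44312 = \left(5 + \sqrt{\frac{1960}{11}}\right) - 44312 = \left(5 + \frac{14 \sqrt{110}}{11}\right) - 44312 = -44307 + \frac{14 \sqrt{110}}{11}$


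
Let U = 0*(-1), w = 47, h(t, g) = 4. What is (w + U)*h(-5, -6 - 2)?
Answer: 188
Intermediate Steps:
U = 0
(w + U)*h(-5, -6 - 2) = (47 + 0)*4 = 47*4 = 188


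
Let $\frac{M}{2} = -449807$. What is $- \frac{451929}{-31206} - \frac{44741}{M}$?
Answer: $\frac{33996486921}{2339446207} \approx 14.532$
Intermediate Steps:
$M = -899614$ ($M = 2 \left(-449807\right) = -899614$)
$- \frac{451929}{-31206} - \frac{44741}{M} = - \frac{451929}{-31206} - \frac{44741}{-899614} = \left(-451929\right) \left(- \frac{1}{31206}\right) - - \frac{44741}{899614} = \frac{150643}{10402} + \frac{44741}{899614} = \frac{33996486921}{2339446207}$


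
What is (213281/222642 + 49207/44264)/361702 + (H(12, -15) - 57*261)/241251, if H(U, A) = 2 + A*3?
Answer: -8863108205716668557/143326512598882170096 ≈ -0.061839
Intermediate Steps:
H(U, A) = 2 + 3*A
(213281/222642 + 49207/44264)/361702 + (H(12, -15) - 57*261)/241251 = (213281/222642 + 49207/44264)/361702 + ((2 + 3*(-15)) - 57*261)/241251 = (213281*(1/222642) + 49207*(1/44264))*(1/361702) + ((2 - 45) - 14877)*(1/241251) = (213281/222642 + 49207/44264)*(1/361702) + (-43 - 14877)*(1/241251) = (10198107539/4927512744)*(1/361702) - 14920*1/241251 = 10198107539/1782291214530288 - 14920/241251 = -8863108205716668557/143326512598882170096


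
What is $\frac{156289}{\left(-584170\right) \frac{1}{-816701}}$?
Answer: $\frac{127641382589}{584170} \approx 2.185 \cdot 10^{5}$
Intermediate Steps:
$\frac{156289}{\left(-584170\right) \frac{1}{-816701}} = \frac{156289}{\left(-584170\right) \left(- \frac{1}{816701}\right)} = \frac{156289}{\frac{584170}{816701}} = 156289 \cdot \frac{816701}{584170} = \frac{127641382589}{584170}$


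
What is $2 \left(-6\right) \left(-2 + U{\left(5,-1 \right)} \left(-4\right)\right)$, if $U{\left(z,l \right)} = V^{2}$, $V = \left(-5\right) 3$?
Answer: $10824$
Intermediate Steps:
$V = -15$
$U{\left(z,l \right)} = 225$ ($U{\left(z,l \right)} = \left(-15\right)^{2} = 225$)
$2 \left(-6\right) \left(-2 + U{\left(5,-1 \right)} \left(-4\right)\right) = 2 \left(-6\right) \left(-2 + 225 \left(-4\right)\right) = - 12 \left(-2 - 900\right) = \left(-12\right) \left(-902\right) = 10824$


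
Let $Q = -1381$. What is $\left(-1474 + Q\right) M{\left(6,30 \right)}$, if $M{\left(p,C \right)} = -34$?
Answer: $97070$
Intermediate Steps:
$\left(-1474 + Q\right) M{\left(6,30 \right)} = \left(-1474 - 1381\right) \left(-34\right) = \left(-2855\right) \left(-34\right) = 97070$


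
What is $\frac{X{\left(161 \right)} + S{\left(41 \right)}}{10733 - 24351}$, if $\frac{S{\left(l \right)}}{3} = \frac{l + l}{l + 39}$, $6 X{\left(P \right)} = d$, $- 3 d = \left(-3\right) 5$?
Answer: $- \frac{469}{1634160} \approx -0.000287$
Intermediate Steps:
$d = 5$ ($d = - \frac{\left(-3\right) 5}{3} = \left(- \frac{1}{3}\right) \left(-15\right) = 5$)
$X{\left(P \right)} = \frac{5}{6}$ ($X{\left(P \right)} = \frac{1}{6} \cdot 5 = \frac{5}{6}$)
$S{\left(l \right)} = \frac{6 l}{39 + l}$ ($S{\left(l \right)} = 3 \frac{l + l}{l + 39} = 3 \frac{2 l}{39 + l} = \frac{6 l}{39 + l}$)
$\frac{X{\left(161 \right)} + S{\left(41 \right)}}{10733 - 24351} = \frac{\frac{5}{6} + 6 \cdot 41 \frac{1}{39 + 41}}{10733 - 24351} = \frac{\frac{5}{6} + 6 \cdot 41 \cdot \frac{1}{80}}{-13618} = \left(\frac{5}{6} + 6 \cdot 41 \cdot \frac{1}{80}\right) \left(- \frac{1}{13618}\right) = \left(\frac{5}{6} + \frac{123}{40}\right) \left(- \frac{1}{13618}\right) = \frac{469}{120} \left(- \frac{1}{13618}\right) = - \frac{469}{1634160}$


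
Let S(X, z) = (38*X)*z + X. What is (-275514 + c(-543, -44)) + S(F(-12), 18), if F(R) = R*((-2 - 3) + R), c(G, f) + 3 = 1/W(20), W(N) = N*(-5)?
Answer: -13577701/100 ≈ -1.3578e+5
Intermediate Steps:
W(N) = -5*N
c(G, f) = -301/100 (c(G, f) = -3 + 1/(-5*20) = -3 + 1/(-100) = -3 - 1/100 = -301/100)
F(R) = R*(-5 + R)
S(X, z) = X + 38*X*z (S(X, z) = 38*X*z + X = X + 38*X*z)
(-275514 + c(-543, -44)) + S(F(-12), 18) = (-275514 - 301/100) + (-12*(-5 - 12))*(1 + 38*18) = -27551701/100 + (-12*(-17))*(1 + 684) = -27551701/100 + 204*685 = -27551701/100 + 139740 = -13577701/100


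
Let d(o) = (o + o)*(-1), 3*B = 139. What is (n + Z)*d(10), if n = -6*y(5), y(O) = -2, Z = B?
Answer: -3500/3 ≈ -1166.7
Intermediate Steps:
B = 139/3 (B = (⅓)*139 = 139/3 ≈ 46.333)
d(o) = -2*o (d(o) = (2*o)*(-1) = -2*o)
Z = 139/3 ≈ 46.333
n = 12 (n = -6*(-2) = 12)
(n + Z)*d(10) = (12 + 139/3)*(-2*10) = (175/3)*(-20) = -3500/3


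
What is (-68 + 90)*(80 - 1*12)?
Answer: 1496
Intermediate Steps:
(-68 + 90)*(80 - 1*12) = 22*(80 - 12) = 22*68 = 1496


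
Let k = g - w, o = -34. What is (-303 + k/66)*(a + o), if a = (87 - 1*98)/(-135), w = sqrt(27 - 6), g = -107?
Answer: 18412159/1782 + 4579*sqrt(21)/8910 ≈ 10335.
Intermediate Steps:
w = sqrt(21) ≈ 4.5826
a = 11/135 (a = (87 - 98)*(-1/135) = -11*(-1/135) = 11/135 ≈ 0.081481)
k = -107 - sqrt(21) ≈ -111.58
(-303 + k/66)*(a + o) = (-303 + (-107 - sqrt(21))/66)*(11/135 - 34) = (-303 + (-107 - sqrt(21))*(1/66))*(-4579/135) = (-303 + (-107/66 - sqrt(21)/66))*(-4579/135) = (-20105/66 - sqrt(21)/66)*(-4579/135) = 18412159/1782 + 4579*sqrt(21)/8910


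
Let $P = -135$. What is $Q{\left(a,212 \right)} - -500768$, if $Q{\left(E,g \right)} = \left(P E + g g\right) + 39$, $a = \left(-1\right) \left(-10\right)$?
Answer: $544401$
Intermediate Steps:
$a = 10$
$Q{\left(E,g \right)} = 39 + g^{2} - 135 E$ ($Q{\left(E,g \right)} = \left(- 135 E + g g\right) + 39 = \left(- 135 E + g^{2}\right) + 39 = \left(g^{2} - 135 E\right) + 39 = 39 + g^{2} - 135 E$)
$Q{\left(a,212 \right)} - -500768 = \left(39 + 212^{2} - 1350\right) - -500768 = \left(39 + 44944 - 1350\right) + 500768 = 43633 + 500768 = 544401$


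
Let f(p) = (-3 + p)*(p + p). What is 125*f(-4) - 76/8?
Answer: 13981/2 ≈ 6990.5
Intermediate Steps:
f(p) = 2*p*(-3 + p) (f(p) = (-3 + p)*(2*p) = 2*p*(-3 + p))
125*f(-4) - 76/8 = 125*(2*(-4)*(-3 - 4)) - 76/8 = 125*(2*(-4)*(-7)) - 76*1/8 = 125*56 - 19/2 = 7000 - 19/2 = 13981/2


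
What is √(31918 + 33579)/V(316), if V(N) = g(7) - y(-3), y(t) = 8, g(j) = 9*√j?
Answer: 8*√65497/503 + 9*√458479/503 ≈ 16.186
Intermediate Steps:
V(N) = -8 + 9*√7 (V(N) = 9*√7 - 1*8 = 9*√7 - 8 = -8 + 9*√7)
√(31918 + 33579)/V(316) = √(31918 + 33579)/(-8 + 9*√7) = √65497/(-8 + 9*√7)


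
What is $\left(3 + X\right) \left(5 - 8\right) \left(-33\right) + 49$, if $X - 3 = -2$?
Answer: $445$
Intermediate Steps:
$X = 1$ ($X = 3 - 2 = 1$)
$\left(3 + X\right) \left(5 - 8\right) \left(-33\right) + 49 = \left(3 + 1\right) \left(5 - 8\right) \left(-33\right) + 49 = 4 \left(5 - 8\right) \left(-33\right) + 49 = 4 \left(-3\right) \left(-33\right) + 49 = \left(-12\right) \left(-33\right) + 49 = 396 + 49 = 445$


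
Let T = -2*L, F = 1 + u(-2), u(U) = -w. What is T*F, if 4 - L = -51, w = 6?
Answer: 550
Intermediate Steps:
L = 55 (L = 4 - 1*(-51) = 4 + 51 = 55)
u(U) = -6 (u(U) = -1*6 = -6)
F = -5 (F = 1 - 6 = -5)
T = -110 (T = -2*55 = -110)
T*F = -110*(-5) = 550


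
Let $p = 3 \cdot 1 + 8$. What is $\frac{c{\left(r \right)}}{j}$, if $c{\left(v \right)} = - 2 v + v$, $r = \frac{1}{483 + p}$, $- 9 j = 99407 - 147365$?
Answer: $- \frac{3}{7897084} \approx -3.7989 \cdot 10^{-7}$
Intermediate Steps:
$p = 11$ ($p = 3 + 8 = 11$)
$j = \frac{15986}{3}$ ($j = - \frac{99407 - 147365}{9} = \left(- \frac{1}{9}\right) \left(-47958\right) = \frac{15986}{3} \approx 5328.7$)
$r = \frac{1}{494}$ ($r = \frac{1}{483 + 11} = \frac{1}{494} \approx 0.0020243$)
$c{\left(v \right)} = - v$
$\frac{c{\left(r \right)}}{j} = \frac{\left(-1\right) \frac{1}{494}}{\frac{15986}{3}} = \left(- \frac{1}{494}\right) \frac{3}{15986} = - \frac{3}{7897084}$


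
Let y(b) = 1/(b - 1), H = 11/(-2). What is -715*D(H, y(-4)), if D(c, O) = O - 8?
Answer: 5863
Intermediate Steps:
H = -11/2 (H = 11*(-1/2) = -11/2 ≈ -5.5000)
y(b) = 1/(-1 + b)
D(c, O) = -8 + O
-715*D(H, y(-4)) = -715*(-8 + 1/(-1 - 4)) = -715*(-8 + 1/(-5)) = -715*(-8 - 1/5) = -715*(-41/5) = 5863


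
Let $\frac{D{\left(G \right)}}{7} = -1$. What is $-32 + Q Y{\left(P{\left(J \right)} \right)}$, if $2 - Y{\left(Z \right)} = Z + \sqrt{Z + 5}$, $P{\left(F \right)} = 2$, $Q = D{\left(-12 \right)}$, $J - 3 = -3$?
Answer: $-32 + 7 \sqrt{7} \approx -13.48$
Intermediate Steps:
$D{\left(G \right)} = -7$ ($D{\left(G \right)} = 7 \left(-1\right) = -7$)
$J = 0$ ($J = 3 - 3 = 0$)
$Q = -7$
$Y{\left(Z \right)} = 2 - Z - \sqrt{5 + Z}$ ($Y{\left(Z \right)} = 2 - \left(Z + \sqrt{Z + 5}\right) = 2 - \left(Z + \sqrt{5 + Z}\right) = 2 - Z - \sqrt{5 + Z}$)
$-32 + Q Y{\left(P{\left(J \right)} \right)} = -32 - 7 \left(2 - 2 - \sqrt{5 + 2}\right) = -32 - 7 \left(2 - 2 - \sqrt{7}\right) = -32 - 7 \left(- \sqrt{7}\right) = -32 + 7 \sqrt{7}$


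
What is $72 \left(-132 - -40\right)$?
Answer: $-6624$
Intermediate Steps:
$72 \left(-132 - -40\right) = 72 \left(-132 + 40\right) = 72 \left(-92\right) = -6624$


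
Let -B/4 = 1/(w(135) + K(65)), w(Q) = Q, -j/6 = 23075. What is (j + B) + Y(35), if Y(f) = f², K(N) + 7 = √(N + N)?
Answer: -1115227831/8127 + 2*√130/8127 ≈ -1.3723e+5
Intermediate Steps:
j = -138450 (j = -6*23075 = -138450)
K(N) = -7 + √2*√N (K(N) = -7 + √(N + N) = -7 + √(2*N) = -7 + √2*√N)
B = -4/(128 + √130) (B = -4/(135 + (-7 + √2*√65)) = -4/(135 + (-7 + √130)) = -4/(128 + √130) ≈ -0.028694)
(j + B) + Y(35) = (-138450 + (-256/8127 + 2*√130/8127)) + 35² = (-1125183406/8127 + 2*√130/8127) + 1225 = -1115227831/8127 + 2*√130/8127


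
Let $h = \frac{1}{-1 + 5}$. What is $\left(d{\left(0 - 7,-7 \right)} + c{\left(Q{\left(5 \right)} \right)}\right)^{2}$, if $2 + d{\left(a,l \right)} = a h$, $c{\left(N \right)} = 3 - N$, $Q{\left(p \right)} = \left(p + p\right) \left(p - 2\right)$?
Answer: $\frac{15129}{16} \approx 945.56$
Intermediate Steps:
$h = \frac{1}{4} \approx 0.25$
$Q{\left(p \right)} = 2 p \left(-2 + p\right)$
$d{\left(a,l \right)} = -2 + \frac{a}{4}$ ($d{\left(a,l \right)} = -2 + a \frac{1}{4} = -2 + \frac{a}{4}$)
$\left(d{\left(0 - 7,-7 \right)} + c{\left(Q{\left(5 \right)} \right)}\right)^{2} = \left(\left(-2 + \frac{0 - 7}{4}\right) + \left(3 - 2 \cdot 5 \left(-2 + 5\right)\right)\right)^{2} = \left(\left(-2 + \frac{0 - 7}{4}\right) + \left(3 - 2 \cdot 5 \cdot 3\right)\right)^{2} = \left(\left(-2 + \frac{1}{4} \left(-7\right)\right) + \left(3 - 30\right)\right)^{2} = \left(\left(-2 - \frac{7}{4}\right) + \left(3 - 30\right)\right)^{2} = \left(- \frac{15}{4} - 27\right)^{2} = \left(- \frac{123}{4}\right)^{2} = \frac{15129}{16}$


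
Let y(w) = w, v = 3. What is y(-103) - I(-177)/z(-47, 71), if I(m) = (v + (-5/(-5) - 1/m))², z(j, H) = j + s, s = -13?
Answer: -193110539/1879740 ≈ -102.73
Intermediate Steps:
z(j, H) = -13 + j (z(j, H) = j - 13 = -13 + j)
I(m) = (4 - 1/m)² (I(m) = (3 + (-5/(-5) - 1/m))² = (3 + (-5*(-⅕) - 1/m))² = (3 + (1 - 1/m))² = (4 - 1/m)²)
y(-103) - I(-177)/z(-47, 71) = -103 - (-1 + 4*(-177))²/(-177)²/(-13 - 47) = -103 - (-1 - 708)²/31329/(-60) = -103 - (1/31329)*(-709)²*(-1)/60 = -103 - (1/31329)*502681*(-1)/60 = -103 - 502681*(-1)/(31329*60) = -103 - 1*(-502681/1879740) = -103 + 502681/1879740 = -193110539/1879740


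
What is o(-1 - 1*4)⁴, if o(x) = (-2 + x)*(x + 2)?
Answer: 194481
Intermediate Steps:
o(x) = (-2 + x)*(2 + x)
o(-1 - 1*4)⁴ = (-4 + (-1 - 1*4)²)⁴ = (-4 + (-1 - 4)²)⁴ = (-4 + (-5)²)⁴ = (-4 + 25)⁴ = 21⁴ = 194481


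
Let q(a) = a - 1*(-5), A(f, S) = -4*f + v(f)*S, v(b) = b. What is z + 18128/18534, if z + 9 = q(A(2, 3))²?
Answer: 9064/9267 ≈ 0.97809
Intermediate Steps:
A(f, S) = -4*f + S*f (A(f, S) = -4*f + f*S = -4*f + S*f)
q(a) = 5 + a (q(a) = a + 5 = 5 + a)
z = 0 (z = -9 + (5 + 2*(-4 + 3))² = -9 + (5 + 2*(-1))² = -9 + (5 - 2)² = -9 + 3² = -9 + 9 = 0)
z + 18128/18534 = 0 + 18128/18534 = 0 + 18128*(1/18534) = 0 + 9064/9267 = 9064/9267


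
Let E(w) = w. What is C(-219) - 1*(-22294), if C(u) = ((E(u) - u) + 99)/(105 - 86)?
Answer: 423685/19 ≈ 22299.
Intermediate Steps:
C(u) = 99/19 (C(u) = ((u - u) + 99)/(105 - 86) = (0 + 99)/19 = 99*(1/19) = 99/19)
C(-219) - 1*(-22294) = 99/19 - 1*(-22294) = 99/19 + 22294 = 423685/19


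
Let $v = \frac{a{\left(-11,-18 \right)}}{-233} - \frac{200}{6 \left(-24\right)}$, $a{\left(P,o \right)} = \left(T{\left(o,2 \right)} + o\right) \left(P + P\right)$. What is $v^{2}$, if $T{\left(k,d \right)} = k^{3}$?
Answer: $\frac{5339681100625}{17589636} \approx 3.0357 \cdot 10^{5}$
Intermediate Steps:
$a{\left(P,o \right)} = 2 P \left(o + o^{3}\right)$ ($a{\left(P,o \right)} = \left(o^{3} + o\right) \left(P + P\right) = \left(o + o^{3}\right) 2 P = 2 P \left(o + o^{3}\right)$)
$v = - \frac{2310775}{4194}$ ($v = \frac{2 \left(-11\right) \left(-18\right) \left(1 + \left(-18\right)^{2}\right)}{-233} - \frac{200}{6 \left(-24\right)} = 2 \left(-11\right) \left(-18\right) \left(1 + 324\right) \left(- \frac{1}{233}\right) - \frac{200}{-144} = 2 \left(-11\right) \left(-18\right) 325 \left(- \frac{1}{233}\right) - - \frac{25}{18} = 128700 \left(- \frac{1}{233}\right) + \frac{25}{18} = - \frac{128700}{233} + \frac{25}{18} = - \frac{2310775}{4194} \approx -550.97$)
$v^{2} = \left(- \frac{2310775}{4194}\right)^{2} = \frac{5339681100625}{17589636}$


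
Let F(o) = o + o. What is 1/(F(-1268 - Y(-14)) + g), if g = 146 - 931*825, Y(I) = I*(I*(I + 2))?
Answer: -1/765761 ≈ -1.3059e-6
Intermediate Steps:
Y(I) = I²*(2 + I) (Y(I) = I*(I*(2 + I)) = I²*(2 + I))
F(o) = 2*o
g = -767929 (g = 146 - 768075 = -767929)
1/(F(-1268 - Y(-14)) + g) = 1/(2*(-1268 - (-14)²*(2 - 14)) - 767929) = 1/(2*(-1268 - 196*(-12)) - 767929) = 1/(2*(-1268 - 1*(-2352)) - 767929) = 1/(2*(-1268 + 2352) - 767929) = 1/(2*1084 - 767929) = 1/(2168 - 767929) = 1/(-765761) = -1/765761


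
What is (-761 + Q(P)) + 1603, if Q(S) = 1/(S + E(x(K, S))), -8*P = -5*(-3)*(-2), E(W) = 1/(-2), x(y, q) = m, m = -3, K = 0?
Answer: 10950/13 ≈ 842.31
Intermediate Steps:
x(y, q) = -3
E(W) = -1/2
P = 15/4 (P = -(-5*(-3))*(-2)/8 = -15*(-2)/8 = -1/8*(-30) = 15/4 ≈ 3.7500)
Q(S) = 1/(-1/2 + S) (Q(S) = 1/(S - 1/2) = 1/(-1/2 + S))
(-761 + Q(P)) + 1603 = (-761 + 2/(-1 + 2*(15/4))) + 1603 = (-761 + 2/(-1 + 15/2)) + 1603 = (-761 + 2/(13/2)) + 1603 = (-761 + 2*(2/13)) + 1603 = (-761 + 4/13) + 1603 = -9889/13 + 1603 = 10950/13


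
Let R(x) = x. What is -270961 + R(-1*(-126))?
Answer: -270835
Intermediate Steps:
-270961 + R(-1*(-126)) = -270961 - 1*(-126) = -270961 + 126 = -270835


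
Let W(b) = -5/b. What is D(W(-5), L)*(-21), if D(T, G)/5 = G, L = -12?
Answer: 1260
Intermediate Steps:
D(T, G) = 5*G
D(W(-5), L)*(-21) = (5*(-12))*(-21) = -60*(-21) = 1260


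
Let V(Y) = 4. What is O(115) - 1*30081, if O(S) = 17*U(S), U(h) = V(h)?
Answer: -30013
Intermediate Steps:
U(h) = 4
O(S) = 68 (O(S) = 17*4 = 68)
O(115) - 1*30081 = 68 - 1*30081 = 68 - 30081 = -30013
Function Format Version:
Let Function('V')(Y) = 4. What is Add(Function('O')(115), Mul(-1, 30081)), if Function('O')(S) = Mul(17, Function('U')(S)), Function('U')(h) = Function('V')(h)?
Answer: -30013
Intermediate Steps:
Function('U')(h) = 4
Function('O')(S) = 68 (Function('O')(S) = Mul(17, 4) = 68)
Add(Function('O')(115), Mul(-1, 30081)) = Add(68, Mul(-1, 30081)) = Add(68, -30081) = -30013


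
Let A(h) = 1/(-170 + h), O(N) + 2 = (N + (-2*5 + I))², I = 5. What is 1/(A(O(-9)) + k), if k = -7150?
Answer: -24/171599 ≈ -0.00013986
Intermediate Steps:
O(N) = -2 + (-5 + N)² (O(N) = -2 + (N + (-2*5 + 5))² = -2 + (N + (-10 + 5))² = -2 + (N - 5)² = -2 + (-5 + N)²)
1/(A(O(-9)) + k) = 1/(1/(-170 + (-2 + (-5 - 9)²)) - 7150) = 1/(1/(-170 + (-2 + (-14)²)) - 7150) = 1/(1/(-170 + (-2 + 196)) - 7150) = 1/(1/(-170 + 194) - 7150) = 1/(1/24 - 7150) = 1/(-171599/24) = -24/171599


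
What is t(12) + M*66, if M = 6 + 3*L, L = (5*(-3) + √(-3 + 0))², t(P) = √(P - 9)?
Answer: 44352 + √3*(1 - 5940*I) ≈ 44354.0 - 10288.0*I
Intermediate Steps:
t(P) = √(-9 + P)
L = (-15 + I*√3)² (L = (-15 + √(-3))² = (-15 + I*√3)² ≈ 222.0 - 51.962*I)
M = 6 + 3*(15 - I*√3)² ≈ 672.0 - 155.88*I
t(12) + M*66 = √(-9 + 12) + (672 - 90*I*√3)*66 = √3 + (44352 - 5940*I*√3) = 44352 + √3 - 5940*I*√3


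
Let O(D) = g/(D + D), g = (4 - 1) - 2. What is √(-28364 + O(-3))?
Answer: I*√1021110/6 ≈ 168.42*I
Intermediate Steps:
g = 1 (g = 3 - 2 = 1)
O(D) = 1/(2*D) (O(D) = 1/(D + D) = 1/(2*D))
√(-28364 + O(-3)) = √(-28364 + (½)/(-3)) = √(-28364 + (½)*(-⅓)) = √(-28364 - ⅙) = √(-170185/6) = I*√1021110/6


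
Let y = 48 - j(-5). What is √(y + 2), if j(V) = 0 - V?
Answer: 3*√5 ≈ 6.7082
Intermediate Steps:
j(V) = -V
y = 43 (y = 48 - (-1)*(-5) = 48 - 1*5 = 48 - 5 = 43)
√(y + 2) = √(43 + 2) = √45 = 3*√5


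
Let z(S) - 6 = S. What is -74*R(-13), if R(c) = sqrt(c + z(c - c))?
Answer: -74*I*sqrt(7) ≈ -195.79*I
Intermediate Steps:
z(S) = 6 + S
R(c) = sqrt(6 + c) (R(c) = sqrt(c + (6 + (c - c))) = sqrt(c + (6 + 0)) = sqrt(c + 6) = sqrt(6 + c))
-74*R(-13) = -74*sqrt(6 - 13) = -74*I*sqrt(7)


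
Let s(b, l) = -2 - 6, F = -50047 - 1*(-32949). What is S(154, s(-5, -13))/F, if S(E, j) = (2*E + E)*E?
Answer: -35574/8549 ≈ -4.1612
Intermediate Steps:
F = -17098 (F = -50047 + 32949 = -17098)
s(b, l) = -8
S(E, j) = 3*E² (S(E, j) = (3*E)*E = 3*E²)
S(154, s(-5, -13))/F = (3*154²)/(-17098) = (3*23716)*(-1/17098) = 71148*(-1/17098) = -35574/8549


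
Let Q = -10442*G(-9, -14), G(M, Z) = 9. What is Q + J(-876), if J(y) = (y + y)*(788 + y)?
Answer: 60198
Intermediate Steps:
J(y) = 2*y*(788 + y) (J(y) = (2*y)*(788 + y) = 2*y*(788 + y))
Q = -93978 (Q = -10442*9 = -93978)
Q + J(-876) = -93978 + 2*(-876)*(788 - 876) = -93978 + 2*(-876)*(-88) = -93978 + 154176 = 60198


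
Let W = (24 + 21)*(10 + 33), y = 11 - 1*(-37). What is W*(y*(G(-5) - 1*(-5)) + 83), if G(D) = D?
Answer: 160605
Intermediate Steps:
y = 48 (y = 11 + 37 = 48)
W = 1935 (W = 45*43 = 1935)
W*(y*(G(-5) - 1*(-5)) + 83) = 1935*(48*(-5 - 1*(-5)) + 83) = 1935*(48*(-5 + 5) + 83) = 1935*(48*0 + 83) = 1935*(0 + 83) = 1935*83 = 160605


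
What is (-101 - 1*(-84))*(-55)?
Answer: 935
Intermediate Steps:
(-101 - 1*(-84))*(-55) = (-101 + 84)*(-55) = -17*(-55) = 935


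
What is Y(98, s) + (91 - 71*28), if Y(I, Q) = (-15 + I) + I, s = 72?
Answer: -1716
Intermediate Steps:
Y(I, Q) = -15 + 2*I
Y(98, s) + (91 - 71*28) = (-15 + 2*98) + (91 - 71*28) = (-15 + 196) + (91 - 1988) = 181 - 1897 = -1716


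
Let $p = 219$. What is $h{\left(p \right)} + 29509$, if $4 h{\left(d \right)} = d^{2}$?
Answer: $\frac{165997}{4} \approx 41499.0$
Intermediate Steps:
$h{\left(d \right)} = \frac{d^{2}}{4}$
$h{\left(p \right)} + 29509 = \frac{219^{2}}{4} + 29509 = \frac{1}{4} \cdot 47961 + 29509 = \frac{47961}{4} + 29509 = \frac{165997}{4}$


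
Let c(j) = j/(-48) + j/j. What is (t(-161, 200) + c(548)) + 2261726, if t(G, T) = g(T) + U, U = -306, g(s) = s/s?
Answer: 27136927/12 ≈ 2.2614e+6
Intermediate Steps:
g(s) = 1
t(G, T) = -305 (t(G, T) = 1 - 306 = -305)
c(j) = 1 - j/48 (c(j) = j*(-1/48) + 1 = -j/48 + 1 = 1 - j/48)
(t(-161, 200) + c(548)) + 2261726 = (-305 + (1 - 1/48*548)) + 2261726 = (-305 + (1 - 137/12)) + 2261726 = (-305 - 125/12) + 2261726 = -3785/12 + 2261726 = 27136927/12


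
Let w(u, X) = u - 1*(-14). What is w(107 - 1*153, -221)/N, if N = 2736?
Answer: -2/171 ≈ -0.011696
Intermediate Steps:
w(u, X) = 14 + u (w(u, X) = u + 14 = 14 + u)
w(107 - 1*153, -221)/N = (14 + (107 - 1*153))/2736 = (14 + (107 - 153))*(1/2736) = (14 - 46)*(1/2736) = -32*1/2736 = -2/171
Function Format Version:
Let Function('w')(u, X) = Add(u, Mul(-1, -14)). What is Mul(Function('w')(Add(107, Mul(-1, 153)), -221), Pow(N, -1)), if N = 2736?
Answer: Rational(-2, 171) ≈ -0.011696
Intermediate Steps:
Function('w')(u, X) = Add(14, u) (Function('w')(u, X) = Add(u, 14) = Add(14, u))
Mul(Function('w')(Add(107, Mul(-1, 153)), -221), Pow(N, -1)) = Mul(Add(14, Add(107, Mul(-1, 153))), Pow(2736, -1)) = Mul(Add(14, Add(107, -153)), Rational(1, 2736)) = Mul(Add(14, -46), Rational(1, 2736)) = Mul(-32, Rational(1, 2736)) = Rational(-2, 171)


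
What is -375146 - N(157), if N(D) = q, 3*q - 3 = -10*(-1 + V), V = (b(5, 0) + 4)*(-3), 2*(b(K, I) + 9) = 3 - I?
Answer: -1125346/3 ≈ -3.7512e+5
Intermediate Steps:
b(K, I) = -15/2 - I/2 (b(K, I) = -9 + (3 - I)/2 = -9 + (3/2 - I/2) = -15/2 - I/2)
V = 21/2 (V = ((-15/2 - ½*0) + 4)*(-3) = ((-15/2 + 0) + 4)*(-3) = (-15/2 + 4)*(-3) = -7/2*(-3) = 21/2 ≈ 10.500)
q = -92/3 (q = 1 + (-10*(-1 + 21/2))/3 = 1 + (-10*19/2)/3 = 1 + (⅓)*(-95) = 1 - 95/3 = -92/3 ≈ -30.667)
N(D) = -92/3
-375146 - N(157) = -375146 - 1*(-92/3) = -375146 + 92/3 = -1125346/3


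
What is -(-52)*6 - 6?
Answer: 306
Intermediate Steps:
-(-52)*6 - 6 = -13*(-24) - 6 = 312 - 6 = 306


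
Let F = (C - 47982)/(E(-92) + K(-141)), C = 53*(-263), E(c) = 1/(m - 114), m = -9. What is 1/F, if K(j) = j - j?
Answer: 1/7616283 ≈ 1.3130e-7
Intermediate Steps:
E(c) = -1/123 (E(c) = 1/(-9 - 114) = 1/(-123) = -1/123)
C = -13939
K(j) = 0
F = 7616283 (F = (-13939 - 47982)/(-1/123 + 0) = -61921/(-1/123) = -61921*(-123) = 7616283)
1/F = 1/7616283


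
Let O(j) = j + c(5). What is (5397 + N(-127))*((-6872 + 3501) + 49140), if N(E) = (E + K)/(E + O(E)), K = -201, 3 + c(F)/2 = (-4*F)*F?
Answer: 28410511753/115 ≈ 2.4705e+8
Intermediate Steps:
c(F) = -6 - 8*F² (c(F) = -6 + 2*((-4*F)*F) = -6 + 2*(-4*F²) = -6 - 8*F²)
O(j) = -206 + j (O(j) = j + (-6 - 8*5²) = j + (-6 - 8*25) = j + (-6 - 200) = j - 206 = -206 + j)
N(E) = (-201 + E)/(-206 + 2*E) (N(E) = (E - 201)/(E + (-206 + E)) = (-201 + E)/(-206 + 2*E))
(5397 + N(-127))*((-6872 + 3501) + 49140) = (5397 + (-201 - 127)/(2*(-103 - 127)))*((-6872 + 3501) + 49140) = (5397 + (½)*(-328)/(-230))*(-3371 + 49140) = (5397 + (½)*(-1/230)*(-328))*45769 = (5397 + 82/115)*45769 = (620737/115)*45769 = 28410511753/115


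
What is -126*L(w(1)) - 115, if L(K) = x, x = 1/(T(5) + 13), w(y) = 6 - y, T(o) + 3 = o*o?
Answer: -593/5 ≈ -118.60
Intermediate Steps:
T(o) = -3 + o**2 (T(o) = -3 + o*o = -3 + o**2)
x = 1/35 (x = 1/((-3 + 5**2) + 13) = 1/((-3 + 25) + 13) = 1/(22 + 13) = 1/35 ≈ 0.028571)
L(K) = 1/35
-126*L(w(1)) - 115 = -126*1/35 - 115 = -18/5 - 115 = -593/5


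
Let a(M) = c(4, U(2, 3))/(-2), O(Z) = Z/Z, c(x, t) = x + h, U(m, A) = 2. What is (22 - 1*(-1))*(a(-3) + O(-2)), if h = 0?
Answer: -23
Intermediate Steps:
c(x, t) = x (c(x, t) = x + 0 = x)
O(Z) = 1
a(M) = -2 (a(M) = 4/(-2) = 4*(-½) = -2)
(22 - 1*(-1))*(a(-3) + O(-2)) = (22 - 1*(-1))*(-2 + 1) = (22 + 1)*(-1) = 23*(-1) = -23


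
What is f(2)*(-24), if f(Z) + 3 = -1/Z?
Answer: 84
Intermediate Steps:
f(Z) = -3 - 1/Z
f(2)*(-24) = (-3 - 1/2)*(-24) = -7/2*(-24) = 84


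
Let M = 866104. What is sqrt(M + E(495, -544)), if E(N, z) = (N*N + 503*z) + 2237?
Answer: sqrt(839734) ≈ 916.37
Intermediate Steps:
E(N, z) = 2237 + N**2 + 503*z (E(N, z) = (N**2 + 503*z) + 2237 = 2237 + N**2 + 503*z)
sqrt(M + E(495, -544)) = sqrt(866104 + (2237 + 495**2 + 503*(-544))) = sqrt(866104 + (2237 + 245025 - 273632)) = sqrt(866104 - 26370) = sqrt(839734)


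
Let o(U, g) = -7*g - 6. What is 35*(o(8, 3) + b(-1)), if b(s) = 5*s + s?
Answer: -1155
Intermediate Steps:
b(s) = 6*s
o(U, g) = -6 - 7*g
35*(o(8, 3) + b(-1)) = 35*((-6 - 7*3) + 6*(-1)) = 35*((-6 - 21) - 6) = 35*(-27 - 6) = 35*(-33) = -1155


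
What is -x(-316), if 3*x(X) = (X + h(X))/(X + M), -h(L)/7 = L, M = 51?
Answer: 632/265 ≈ 2.3849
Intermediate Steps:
h(L) = -7*L
x(X) = -2*X/(51 + X) (x(X) = ((X - 7*X)/(X + 51))/3 = ((-6*X)/(51 + X))/3 = (-6*X/(51 + X))/3 = -2*X/(51 + X))
-x(-316) = -(-2)*(-316)/(51 - 316) = -(-2)*(-316)/(-265) = -(-2)*(-316)*(-1)/265 = -1*(-632/265) = 632/265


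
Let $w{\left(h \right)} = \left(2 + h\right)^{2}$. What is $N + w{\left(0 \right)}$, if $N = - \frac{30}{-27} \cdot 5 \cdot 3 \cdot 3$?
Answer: $54$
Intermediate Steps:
$N = 50$ ($N = \left(-30\right) \left(- \frac{1}{27}\right) 15 \cdot 3 = \frac{10}{9} \cdot 45 = 50$)
$N + w{\left(0 \right)} = 50 + \left(2 + 0\right)^{2} = 50 + 2^{2} = 50 + 4 = 54$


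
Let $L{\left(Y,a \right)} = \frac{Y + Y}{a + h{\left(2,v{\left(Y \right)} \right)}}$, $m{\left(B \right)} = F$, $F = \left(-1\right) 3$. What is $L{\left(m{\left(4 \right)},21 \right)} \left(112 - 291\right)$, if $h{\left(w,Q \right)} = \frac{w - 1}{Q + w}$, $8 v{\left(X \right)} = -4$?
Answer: $\frac{3222}{65} \approx 49.569$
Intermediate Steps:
$v{\left(X \right)} = - \frac{1}{2}$ ($v{\left(X \right)} = \frac{1}{8} \left(-4\right) = - \frac{1}{2}$)
$h{\left(w,Q \right)} = \frac{-1 + w}{Q + w}$
$F = -3$
$m{\left(B \right)} = -3$
$L{\left(Y,a \right)} = \frac{2 Y}{\frac{2}{3} + a}$ ($L{\left(Y,a \right)} = \frac{Y + Y}{a + \frac{-1 + 2}{- \frac{1}{2} + 2}} = \frac{2 Y}{a + \frac{1}{\frac{3}{2}} \cdot 1} = \frac{2 Y}{a + \frac{2}{3} \cdot 1} = \frac{2 Y}{a + \frac{2}{3}} = \frac{2 Y}{\frac{2}{3} + a}$)
$L{\left(m{\left(4 \right)},21 \right)} \left(112 - 291\right) = 6 \left(-3\right) \frac{1}{2 + 3 \cdot 21} \left(112 - 291\right) = 6 \left(-3\right) \frac{1}{2 + 63} \left(-179\right) = 6 \left(-3\right) \frac{1}{65} \left(-179\right) = \left(- \frac{18}{65}\right) \left(-179\right) = \frac{3222}{65}$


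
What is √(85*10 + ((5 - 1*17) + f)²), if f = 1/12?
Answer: √142849/12 ≈ 31.496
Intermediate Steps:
f = 1/12 ≈ 0.083333
√(85*10 + ((5 - 1*17) + f)²) = √(85*10 + ((5 - 1*17) + 1/12)²) = √(850 + ((5 - 17) + 1/12)²) = √(850 + (-12 + 1/12)²) = √(850 + (-143/12)²) = √(850 + 20449/144) = √(142849/144) = √142849/12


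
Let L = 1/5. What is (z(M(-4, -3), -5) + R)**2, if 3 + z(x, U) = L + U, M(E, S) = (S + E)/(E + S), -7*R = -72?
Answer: 7569/1225 ≈ 6.1788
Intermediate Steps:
R = 72/7 (R = -1/7*(-72) = 72/7 ≈ 10.286)
M(E, S) = 1 (M(E, S) = (E + S)/(E + S) = 1)
L = 1/5 ≈ 0.20000
z(x, U) = -14/5 + U (z(x, U) = -3 + (1/5 + U) = -14/5 + U)
(z(M(-4, -3), -5) + R)**2 = ((-14/5 - 5) + 72/7)**2 = (-39/5 + 72/7)**2 = (87/35)**2 = 7569/1225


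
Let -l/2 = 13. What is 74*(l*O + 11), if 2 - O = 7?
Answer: 10434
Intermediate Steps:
O = -5 (O = 2 - 1*7 = 2 - 7 = -5)
l = -26 (l = -2*13 = -26)
74*(l*O + 11) = 74*(-26*(-5) + 11) = 74*(130 + 11) = 74*141 = 10434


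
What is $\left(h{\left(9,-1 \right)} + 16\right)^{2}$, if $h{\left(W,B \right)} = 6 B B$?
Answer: $484$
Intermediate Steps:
$h{\left(W,B \right)} = 6 B^{2}$
$\left(h{\left(9,-1 \right)} + 16\right)^{2} = \left(6 \left(-1\right)^{2} + 16\right)^{2} = \left(6 \cdot 1 + 16\right)^{2} = \left(6 + 16\right)^{2} = 22^{2} = 484$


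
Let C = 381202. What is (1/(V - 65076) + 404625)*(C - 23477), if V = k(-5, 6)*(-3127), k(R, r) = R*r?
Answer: 4159087834801475/28734 ≈ 1.4474e+11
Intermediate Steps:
V = 93810 (V = -5*6*(-3127) = -30*(-3127) = 93810)
(1/(V - 65076) + 404625)*(C - 23477) = (1/(93810 - 65076) + 404625)*(381202 - 23477) = (1/28734 + 404625)*357725 = (11626494751/28734)*357725 = 4159087834801475/28734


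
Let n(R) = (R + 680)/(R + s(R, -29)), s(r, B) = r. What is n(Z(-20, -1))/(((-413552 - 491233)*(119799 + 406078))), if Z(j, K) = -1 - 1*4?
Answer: 9/63440749526 ≈ 1.4186e-10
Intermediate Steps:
Z(j, K) = -5 (Z(j, K) = -1 - 4 = -5)
n(R) = (680 + R)/(2*R) (n(R) = (R + 680)/(R + R) = (680 + R)/((2*R)) = (680 + R)*(1/(2*R)) = (680 + R)/(2*R))
n(Z(-20, -1))/(((-413552 - 491233)*(119799 + 406078))) = ((½)*(680 - 5)/(-5))/(((-413552 - 491233)*(119799 + 406078))) = ((½)*(-⅕)*675)/((-904785*525877)) = -135/2/(-475805621445) = -135/2*(-1/475805621445) = 9/63440749526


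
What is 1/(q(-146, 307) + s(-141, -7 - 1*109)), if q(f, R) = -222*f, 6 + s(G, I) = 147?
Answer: 1/32553 ≈ 3.0719e-5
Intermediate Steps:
s(G, I) = 141 (s(G, I) = -6 + 147 = 141)
1/(q(-146, 307) + s(-141, -7 - 1*109)) = 1/(-222*(-146) + 141) = 1/(32412 + 141) = 1/32553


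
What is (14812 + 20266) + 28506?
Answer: 63584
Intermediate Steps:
(14812 + 20266) + 28506 = 35078 + 28506 = 63584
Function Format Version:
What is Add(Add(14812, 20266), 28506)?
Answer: 63584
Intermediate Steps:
Add(Add(14812, 20266), 28506) = Add(35078, 28506) = 63584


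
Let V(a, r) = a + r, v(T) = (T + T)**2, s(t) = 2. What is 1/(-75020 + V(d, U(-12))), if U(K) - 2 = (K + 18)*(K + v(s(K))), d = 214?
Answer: -1/74780 ≈ -1.3373e-5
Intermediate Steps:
v(T) = 4*T**2 (v(T) = (2*T)**2 = 4*T**2)
U(K) = 2 + (16 + K)*(18 + K) (U(K) = 2 + (K + 18)*(K + 4*2**2) = 2 + (18 + K)*(K + 4*4) = 2 + (18 + K)*(K + 16) = 2 + (18 + K)*(16 + K) = 2 + (16 + K)*(18 + K))
1/(-75020 + V(d, U(-12))) = 1/(-75020 + (214 + (290 + (-12)**2 + 34*(-12)))) = 1/(-75020 + (214 + (290 + 144 - 408))) = 1/(-75020 + (214 + 26)) = 1/(-75020 + 240) = 1/(-74780) = -1/74780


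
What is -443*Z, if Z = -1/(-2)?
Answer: -443/2 ≈ -221.50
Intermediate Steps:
Z = ½ (Z = -1*(-½) = ½ ≈ 0.50000)
-443*Z = -443*½ = -443/2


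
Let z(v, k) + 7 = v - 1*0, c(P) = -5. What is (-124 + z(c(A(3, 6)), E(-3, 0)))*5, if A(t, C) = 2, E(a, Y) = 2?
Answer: -680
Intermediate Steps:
z(v, k) = -7 + v (z(v, k) = -7 + (v - 1*0) = -7 + (v + 0) = -7 + v)
(-124 + z(c(A(3, 6)), E(-3, 0)))*5 = (-124 + (-7 - 5))*5 = (-124 - 12)*5 = -136*5 = -680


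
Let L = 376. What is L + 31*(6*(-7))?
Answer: -926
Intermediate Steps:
L + 31*(6*(-7)) = 376 + 31*(6*(-7)) = 376 + 31*(-42) = 376 - 1302 = -926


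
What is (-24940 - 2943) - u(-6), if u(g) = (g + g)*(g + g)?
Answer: -28027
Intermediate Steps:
u(g) = 4*g**2 (u(g) = (2*g)*(2*g) = 4*g**2)
(-24940 - 2943) - u(-6) = (-24940 - 2943) - 4*(-6)**2 = -27883 - 4*36 = -27883 - 1*144 = -27883 - 144 = -28027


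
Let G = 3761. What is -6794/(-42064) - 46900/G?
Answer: -973624683/79101352 ≈ -12.309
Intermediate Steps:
-6794/(-42064) - 46900/G = -6794/(-42064) - 46900/3761 = -6794*(-1/42064) - 46900*1/3761 = 3397/21032 - 46900/3761 = -973624683/79101352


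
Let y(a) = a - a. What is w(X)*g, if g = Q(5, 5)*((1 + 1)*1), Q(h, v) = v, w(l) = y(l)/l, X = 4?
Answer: 0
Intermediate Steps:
y(a) = 0
w(l) = 0 (w(l) = 0/l = 0)
g = 10 (g = 5*((1 + 1)*1) = 5*(2*1) = 5*2 = 10)
w(X)*g = 0*10 = 0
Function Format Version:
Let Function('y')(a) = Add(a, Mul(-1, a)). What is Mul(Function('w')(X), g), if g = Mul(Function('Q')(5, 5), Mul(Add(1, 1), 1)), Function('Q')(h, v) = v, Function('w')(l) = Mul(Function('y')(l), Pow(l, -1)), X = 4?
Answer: 0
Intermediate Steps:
Function('y')(a) = 0
Function('w')(l) = 0 (Function('w')(l) = Mul(0, Pow(l, -1)) = 0)
g = 10 (g = Mul(5, Mul(Add(1, 1), 1)) = Mul(5, Mul(2, 1)) = Mul(5, 2) = 10)
Mul(Function('w')(X), g) = Mul(0, 10) = 0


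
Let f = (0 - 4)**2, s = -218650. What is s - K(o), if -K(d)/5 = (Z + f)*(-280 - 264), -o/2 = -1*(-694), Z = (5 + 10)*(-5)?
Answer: -58170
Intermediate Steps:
f = 16 (f = (-4)**2 = 16)
Z = -75 (Z = 15*(-5) = -75)
o = -1388 (o = -(-2)*(-694) = -2*694 = -1388)
K(d) = -160480 (K(d) = -5*(-75 + 16)*(-280 - 264) = -(-295)*(-544) = -5*32096 = -160480)
s - K(o) = -218650 - 1*(-160480) = -218650 + 160480 = -58170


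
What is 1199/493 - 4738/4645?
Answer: 3233521/2289985 ≈ 1.4120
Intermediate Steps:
1199/493 - 4738/4645 = 3233521/2289985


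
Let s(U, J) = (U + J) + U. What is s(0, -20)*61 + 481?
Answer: -739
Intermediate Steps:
s(U, J) = J + 2*U (s(U, J) = (J + U) + U = J + 2*U)
s(0, -20)*61 + 481 = (-20 + 2*0)*61 + 481 = (-20 + 0)*61 + 481 = -20*61 + 481 = -1220 + 481 = -739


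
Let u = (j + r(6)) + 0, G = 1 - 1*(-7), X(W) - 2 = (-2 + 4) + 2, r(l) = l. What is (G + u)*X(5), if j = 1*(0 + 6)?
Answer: 120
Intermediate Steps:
X(W) = 6 (X(W) = 2 + ((-2 + 4) + 2) = 2 + (2 + 2) = 2 + 4 = 6)
G = 8 (G = 1 + 7 = 8)
j = 6 (j = 1*6 = 6)
u = 12 (u = (6 + 6) + 0 = 12 + 0 = 12)
(G + u)*X(5) = (8 + 12)*6 = 20*6 = 120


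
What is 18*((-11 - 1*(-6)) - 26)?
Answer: -558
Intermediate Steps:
18*((-11 - 1*(-6)) - 26) = 18*((-11 + 6) - 26) = 18*(-5 - 26) = 18*(-31) = -558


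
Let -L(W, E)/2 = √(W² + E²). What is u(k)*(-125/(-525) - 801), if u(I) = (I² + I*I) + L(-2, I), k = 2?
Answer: -134528/21 + 67264*√2/21 ≈ -1876.3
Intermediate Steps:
L(W, E) = -2*√(E² + W²) (L(W, E) = -2*√(W² + E²) = -2*√(E² + W²))
u(I) = -2*√(4 + I²) + 2*I² (u(I) = (I² + I*I) - 2*√(I² + (-2)²) = (I² + I²) - 2*√(I² + 4) = 2*I² - 2*√(4 + I²) = -2*√(4 + I²) + 2*I²)
u(k)*(-125/(-525) - 801) = (-2*√(4 + 2²) + 2*2²)*(-125/(-525) - 801) = (-2*√(4 + 4) + 2*4)*(-125*(-1/525) - 801) = (-4*√2 + 8)*(5/21 - 801) = (-4*√2 + 8)*(-16816/21) = (8 - 4*√2)*(-16816/21) = -134528/21 + 67264*√2/21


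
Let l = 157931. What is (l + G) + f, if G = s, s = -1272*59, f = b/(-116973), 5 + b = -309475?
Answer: 3231794213/38991 ≈ 82886.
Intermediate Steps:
b = -309480 (b = -5 - 309475 = -309480)
f = 103160/38991 (f = -309480/(-116973) = -309480*(-1/116973) = 103160/38991 ≈ 2.6457)
s = -75048
G = -75048
(l + G) + f = (157931 - 75048) + 103160/38991 = 82883 + 103160/38991 = 3231794213/38991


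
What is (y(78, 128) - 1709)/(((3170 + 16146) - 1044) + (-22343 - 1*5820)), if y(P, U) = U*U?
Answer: -14675/9891 ≈ -1.4837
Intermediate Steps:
y(P, U) = U²
(y(78, 128) - 1709)/(((3170 + 16146) - 1044) + (-22343 - 1*5820)) = (128² - 1709)/(((3170 + 16146) - 1044) + (-22343 - 1*5820)) = (16384 - 1709)/((19316 - 1044) + (-22343 - 5820)) = 14675/(18272 - 28163) = 14675/(-9891) = 14675*(-1/9891) = -14675/9891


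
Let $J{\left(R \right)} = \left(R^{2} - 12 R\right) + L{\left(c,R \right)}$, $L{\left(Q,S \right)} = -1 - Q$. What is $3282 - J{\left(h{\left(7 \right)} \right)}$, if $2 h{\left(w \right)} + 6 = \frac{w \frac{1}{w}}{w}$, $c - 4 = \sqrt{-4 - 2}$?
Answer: $\frac{635683}{196} + i \sqrt{6} \approx 3243.3 + 2.4495 i$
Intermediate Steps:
$c = 4 + i \sqrt{6}$ ($c = 4 + \sqrt{-4 - 2} = 4 + \sqrt{-6} = 4 + i \sqrt{6} \approx 4.0 + 2.4495 i$)
$h{\left(w \right)} = -3 + \frac{1}{2 w}$ ($h{\left(w \right)} = -3 + \frac{\frac{w}{w} \frac{1}{w}}{2} = -3 + \frac{1 \frac{1}{w}}{2} = -3 + \frac{1}{2 w}$)
$J{\left(R \right)} = -5 + R^{2} - 12 R - i \sqrt{6}$ ($J{\left(R \right)} = \left(R^{2} - 12 R\right) - \left(5 + i \sqrt{6}\right) = -5 + R^{2} - 12 R - i \sqrt{6}$)
$3282 - J{\left(h{\left(7 \right)} \right)} = 3282 - \left(-5 + \left(-3 + \frac{1}{2 \cdot 7}\right)^{2} - 12 \left(-3 + \frac{1}{2 \cdot 7}\right) - i \sqrt{6}\right) = 3282 - \left(-5 + \left(-3 + \frac{1}{2} \cdot \frac{1}{7}\right)^{2} - 12 \left(-3 + \frac{1}{2} \cdot \frac{1}{7}\right) - i \sqrt{6}\right) = 3282 - \left(-5 + \left(-3 + \frac{1}{14}\right)^{2} - 12 \left(-3 + \frac{1}{14}\right) - i \sqrt{6}\right) = 3282 - \left(-5 + \left(- \frac{41}{14}\right)^{2} - - \frac{246}{7} - i \sqrt{6}\right) = 3282 - \left(-5 + \frac{1681}{196} + \frac{246}{7} - i \sqrt{6}\right) = 3282 - \left(\frac{7589}{196} - i \sqrt{6}\right) = \frac{635683}{196} + i \sqrt{6}$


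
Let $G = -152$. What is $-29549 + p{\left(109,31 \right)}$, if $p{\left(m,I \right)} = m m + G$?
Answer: $-17820$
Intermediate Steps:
$p{\left(m,I \right)} = -152 + m^{2}$ ($p{\left(m,I \right)} = m m - 152 = m^{2} - 152 = -152 + m^{2}$)
$-29549 + p{\left(109,31 \right)} = -29549 - \left(152 - 109^{2}\right) = -29549 + \left(-152 + 11881\right) = -29549 + 11729 = -17820$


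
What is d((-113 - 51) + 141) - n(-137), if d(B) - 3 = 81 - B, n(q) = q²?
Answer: -18662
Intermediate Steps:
d(B) = 84 - B (d(B) = 3 + (81 - B) = 84 - B)
d((-113 - 51) + 141) - n(-137) = (84 - ((-113 - 51) + 141)) - 1*(-137)² = (84 - (-164 + 141)) - 1*18769 = (84 - 1*(-23)) - 18769 = (84 + 23) - 18769 = 107 - 18769 = -18662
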